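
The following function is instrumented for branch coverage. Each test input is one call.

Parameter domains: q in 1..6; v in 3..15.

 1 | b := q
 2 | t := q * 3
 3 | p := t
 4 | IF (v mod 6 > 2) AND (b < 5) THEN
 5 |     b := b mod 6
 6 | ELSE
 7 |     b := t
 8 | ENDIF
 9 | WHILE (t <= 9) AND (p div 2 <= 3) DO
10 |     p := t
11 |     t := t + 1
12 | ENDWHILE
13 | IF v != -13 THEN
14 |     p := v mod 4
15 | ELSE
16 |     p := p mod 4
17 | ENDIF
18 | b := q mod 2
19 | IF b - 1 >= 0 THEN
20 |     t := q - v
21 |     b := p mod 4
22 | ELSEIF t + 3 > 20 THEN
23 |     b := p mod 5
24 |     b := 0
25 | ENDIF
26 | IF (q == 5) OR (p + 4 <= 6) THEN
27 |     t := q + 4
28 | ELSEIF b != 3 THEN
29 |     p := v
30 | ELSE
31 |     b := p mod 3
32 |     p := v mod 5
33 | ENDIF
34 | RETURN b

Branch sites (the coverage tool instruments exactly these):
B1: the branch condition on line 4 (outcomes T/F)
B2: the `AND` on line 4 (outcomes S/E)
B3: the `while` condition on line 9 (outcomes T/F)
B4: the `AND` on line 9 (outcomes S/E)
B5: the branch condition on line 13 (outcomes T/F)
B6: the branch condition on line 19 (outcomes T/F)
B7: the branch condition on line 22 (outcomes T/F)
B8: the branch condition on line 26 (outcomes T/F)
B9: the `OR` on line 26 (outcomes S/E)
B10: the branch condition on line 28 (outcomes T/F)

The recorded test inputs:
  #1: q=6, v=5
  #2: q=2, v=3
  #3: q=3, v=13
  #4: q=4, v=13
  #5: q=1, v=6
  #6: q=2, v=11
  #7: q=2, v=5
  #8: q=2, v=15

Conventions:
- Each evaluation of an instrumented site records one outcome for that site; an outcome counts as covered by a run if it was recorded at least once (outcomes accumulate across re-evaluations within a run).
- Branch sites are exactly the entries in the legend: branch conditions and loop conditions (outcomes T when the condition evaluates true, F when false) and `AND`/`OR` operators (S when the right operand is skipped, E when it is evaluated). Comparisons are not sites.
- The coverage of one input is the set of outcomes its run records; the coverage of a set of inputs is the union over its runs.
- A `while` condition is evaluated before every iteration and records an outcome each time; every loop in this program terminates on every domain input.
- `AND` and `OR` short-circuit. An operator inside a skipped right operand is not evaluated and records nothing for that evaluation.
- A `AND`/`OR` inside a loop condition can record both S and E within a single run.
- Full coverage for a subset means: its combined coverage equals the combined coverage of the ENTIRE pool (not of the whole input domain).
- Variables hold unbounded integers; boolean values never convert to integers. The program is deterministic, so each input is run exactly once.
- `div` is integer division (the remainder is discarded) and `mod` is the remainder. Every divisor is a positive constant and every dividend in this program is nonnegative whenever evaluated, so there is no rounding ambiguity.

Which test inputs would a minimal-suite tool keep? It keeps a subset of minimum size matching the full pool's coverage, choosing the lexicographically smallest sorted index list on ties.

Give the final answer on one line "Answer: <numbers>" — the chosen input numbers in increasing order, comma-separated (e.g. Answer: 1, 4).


input #1 (q=6, v=5): events B2->E, B1->F, B4->S, B3->F, B5->T, B6->F, B7->T, B9->E, B8->T; covers B1=F, B2=E, B3=F, B4=S, B5=T, B6=F, B7=T, B8=T, B9=E
input #2 (q=2, v=3): events B2->E, B1->T, B4->E, B3->T, B4->E, B3->T, B4->E, B3->T, B4->E, B3->F, B5->T, B6->F, B7->F, B9->E, ...; covers B1=T, B2=E, B3=T, B3=F, B4=E, B5=T, B6=F, B7=F, B8=F, B9=E, B10=T
input #3 (q=3, v=13): events B2->S, B1->F, B4->E, B3->F, B5->T, B6->T, B9->E, B8->T; covers B1=F, B2=S, B3=F, B4=E, B5=T, B6=T, B8=T, B9=E
input #4 (q=4, v=13): events B2->S, B1->F, B4->S, B3->F, B5->T, B6->F, B7->F, B9->E, B8->T; covers B1=F, B2=S, B3=F, B4=S, B5=T, B6=F, B7=F, B8=T, B9=E
input #5 (q=1, v=6): events B2->S, B1->F, B4->E, B3->T, B4->E, B3->T, B4->E, B3->T, B4->E, B3->T, B4->E, B3->T, B4->E, B3->T, ...; covers B1=F, B2=S, B3=T, B3=F, B4=E, B5=T, B6=T, B8=T, B9=E
input #6 (q=2, v=11): events B2->E, B1->T, B4->E, B3->T, B4->E, B3->T, B4->E, B3->T, B4->E, B3->F, B5->T, B6->F, B7->F, B9->E, ...; covers B1=T, B2=E, B3=T, B3=F, B4=E, B5=T, B6=F, B7=F, B8=F, B9=E, B10=T
input #7 (q=2, v=5): events B2->E, B1->T, B4->E, B3->T, B4->E, B3->T, B4->E, B3->T, B4->E, B3->F, B5->T, B6->F, B7->F, B9->E, ...; covers B1=T, B2=E, B3=T, B3=F, B4=E, B5=T, B6=F, B7=F, B8=T, B9=E
input #8 (q=2, v=15): events B2->E, B1->T, B4->E, B3->T, B4->E, B3->T, B4->E, B3->T, B4->E, B3->F, B5->T, B6->F, B7->F, B9->E, ...; covers B1=T, B2=E, B3=T, B3=F, B4=E, B5=T, B6=F, B7=F, B8=F, B9=E, B10=T
together the pool reaches 17 outcomes: B1=T, B1=F, B2=S, B2=E, B3=T, B3=F, B4=S, B4=E, B5=T, B6=T, B6=F, B7=T, B7=F, B8=T, B8=F, B9=E, B10=T
size 1 is not enough: best union over all size-1 subsets is 11/17
size 2 is not enough: best union over all size-2 subsets is 15/17
at size 3, {1, 2, 3} reaches all 17 outcomes; every lexicographically earlier size-3 subset fails
Answer: 1, 2, 3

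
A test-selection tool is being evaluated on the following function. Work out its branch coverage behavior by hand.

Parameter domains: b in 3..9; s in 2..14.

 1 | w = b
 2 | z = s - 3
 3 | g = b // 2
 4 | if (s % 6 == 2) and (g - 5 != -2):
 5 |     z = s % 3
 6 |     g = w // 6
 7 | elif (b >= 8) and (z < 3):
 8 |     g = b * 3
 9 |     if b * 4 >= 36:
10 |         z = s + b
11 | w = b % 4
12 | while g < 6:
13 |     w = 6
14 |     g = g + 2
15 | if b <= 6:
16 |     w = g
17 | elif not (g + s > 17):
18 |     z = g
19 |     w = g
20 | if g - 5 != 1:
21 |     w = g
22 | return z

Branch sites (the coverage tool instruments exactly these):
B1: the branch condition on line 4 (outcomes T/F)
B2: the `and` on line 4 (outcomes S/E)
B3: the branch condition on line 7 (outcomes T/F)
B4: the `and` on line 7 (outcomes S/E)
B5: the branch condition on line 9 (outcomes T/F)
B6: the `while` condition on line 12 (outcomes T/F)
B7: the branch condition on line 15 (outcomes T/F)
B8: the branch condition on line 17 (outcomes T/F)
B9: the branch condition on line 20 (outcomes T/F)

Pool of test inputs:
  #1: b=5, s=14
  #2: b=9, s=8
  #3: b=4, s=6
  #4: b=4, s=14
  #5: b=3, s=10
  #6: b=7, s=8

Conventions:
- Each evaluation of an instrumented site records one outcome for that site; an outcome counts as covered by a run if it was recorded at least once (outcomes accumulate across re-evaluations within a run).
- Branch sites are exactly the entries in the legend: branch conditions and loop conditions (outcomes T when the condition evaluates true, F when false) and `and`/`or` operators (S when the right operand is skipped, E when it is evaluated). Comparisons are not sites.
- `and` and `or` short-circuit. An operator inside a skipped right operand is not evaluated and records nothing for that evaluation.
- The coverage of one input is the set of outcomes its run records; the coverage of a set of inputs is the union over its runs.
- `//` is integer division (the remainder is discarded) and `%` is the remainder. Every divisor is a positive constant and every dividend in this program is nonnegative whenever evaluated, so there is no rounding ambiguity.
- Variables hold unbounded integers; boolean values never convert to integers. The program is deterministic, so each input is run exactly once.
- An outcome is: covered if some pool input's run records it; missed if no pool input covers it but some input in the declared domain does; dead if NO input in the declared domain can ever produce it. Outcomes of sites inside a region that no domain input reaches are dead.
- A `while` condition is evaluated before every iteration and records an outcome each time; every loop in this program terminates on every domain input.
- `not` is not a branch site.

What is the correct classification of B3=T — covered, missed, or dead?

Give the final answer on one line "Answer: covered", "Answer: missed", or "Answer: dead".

no pool input records B3=T
but domain input (b=8, s=3) does record it -> reachable, so missed

Answer: missed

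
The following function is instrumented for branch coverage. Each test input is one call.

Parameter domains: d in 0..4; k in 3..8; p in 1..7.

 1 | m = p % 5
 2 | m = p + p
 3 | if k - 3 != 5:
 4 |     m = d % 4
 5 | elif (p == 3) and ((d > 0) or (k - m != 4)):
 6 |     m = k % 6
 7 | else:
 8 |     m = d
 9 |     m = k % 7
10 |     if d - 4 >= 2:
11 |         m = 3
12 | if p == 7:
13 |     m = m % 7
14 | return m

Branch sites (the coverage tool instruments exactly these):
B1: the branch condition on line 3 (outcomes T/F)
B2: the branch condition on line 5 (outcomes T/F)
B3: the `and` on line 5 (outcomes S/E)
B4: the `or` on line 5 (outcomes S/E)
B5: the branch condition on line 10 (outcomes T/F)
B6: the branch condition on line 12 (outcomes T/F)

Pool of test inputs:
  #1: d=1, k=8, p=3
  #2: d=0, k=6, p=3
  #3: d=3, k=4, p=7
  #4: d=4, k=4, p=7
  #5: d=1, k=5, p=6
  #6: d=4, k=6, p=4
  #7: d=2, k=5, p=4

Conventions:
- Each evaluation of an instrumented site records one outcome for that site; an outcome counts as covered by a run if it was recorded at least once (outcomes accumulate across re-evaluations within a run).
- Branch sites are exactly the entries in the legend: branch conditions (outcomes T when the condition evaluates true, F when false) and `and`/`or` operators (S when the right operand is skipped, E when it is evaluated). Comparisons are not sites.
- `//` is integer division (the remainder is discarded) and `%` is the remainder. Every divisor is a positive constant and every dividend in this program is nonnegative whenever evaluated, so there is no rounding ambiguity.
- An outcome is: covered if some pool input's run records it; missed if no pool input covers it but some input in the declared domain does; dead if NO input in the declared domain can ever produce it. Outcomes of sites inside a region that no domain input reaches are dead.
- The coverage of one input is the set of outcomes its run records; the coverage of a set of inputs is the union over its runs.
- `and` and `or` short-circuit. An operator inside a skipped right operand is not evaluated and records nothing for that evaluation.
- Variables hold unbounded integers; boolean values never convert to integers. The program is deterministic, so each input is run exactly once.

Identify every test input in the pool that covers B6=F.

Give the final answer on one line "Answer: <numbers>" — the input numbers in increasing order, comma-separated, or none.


input #1 (d=1, k=8, p=3): produces B6=F
input #2 (d=0, k=6, p=3): produces B6=F
input #3 (d=3, k=4, p=7): does not produce B6=F
input #4 (d=4, k=4, p=7): does not produce B6=F
input #5 (d=1, k=5, p=6): produces B6=F
input #6 (d=4, k=6, p=4): produces B6=F
input #7 (d=2, k=5, p=4): produces B6=F
Answer: 1, 2, 5, 6, 7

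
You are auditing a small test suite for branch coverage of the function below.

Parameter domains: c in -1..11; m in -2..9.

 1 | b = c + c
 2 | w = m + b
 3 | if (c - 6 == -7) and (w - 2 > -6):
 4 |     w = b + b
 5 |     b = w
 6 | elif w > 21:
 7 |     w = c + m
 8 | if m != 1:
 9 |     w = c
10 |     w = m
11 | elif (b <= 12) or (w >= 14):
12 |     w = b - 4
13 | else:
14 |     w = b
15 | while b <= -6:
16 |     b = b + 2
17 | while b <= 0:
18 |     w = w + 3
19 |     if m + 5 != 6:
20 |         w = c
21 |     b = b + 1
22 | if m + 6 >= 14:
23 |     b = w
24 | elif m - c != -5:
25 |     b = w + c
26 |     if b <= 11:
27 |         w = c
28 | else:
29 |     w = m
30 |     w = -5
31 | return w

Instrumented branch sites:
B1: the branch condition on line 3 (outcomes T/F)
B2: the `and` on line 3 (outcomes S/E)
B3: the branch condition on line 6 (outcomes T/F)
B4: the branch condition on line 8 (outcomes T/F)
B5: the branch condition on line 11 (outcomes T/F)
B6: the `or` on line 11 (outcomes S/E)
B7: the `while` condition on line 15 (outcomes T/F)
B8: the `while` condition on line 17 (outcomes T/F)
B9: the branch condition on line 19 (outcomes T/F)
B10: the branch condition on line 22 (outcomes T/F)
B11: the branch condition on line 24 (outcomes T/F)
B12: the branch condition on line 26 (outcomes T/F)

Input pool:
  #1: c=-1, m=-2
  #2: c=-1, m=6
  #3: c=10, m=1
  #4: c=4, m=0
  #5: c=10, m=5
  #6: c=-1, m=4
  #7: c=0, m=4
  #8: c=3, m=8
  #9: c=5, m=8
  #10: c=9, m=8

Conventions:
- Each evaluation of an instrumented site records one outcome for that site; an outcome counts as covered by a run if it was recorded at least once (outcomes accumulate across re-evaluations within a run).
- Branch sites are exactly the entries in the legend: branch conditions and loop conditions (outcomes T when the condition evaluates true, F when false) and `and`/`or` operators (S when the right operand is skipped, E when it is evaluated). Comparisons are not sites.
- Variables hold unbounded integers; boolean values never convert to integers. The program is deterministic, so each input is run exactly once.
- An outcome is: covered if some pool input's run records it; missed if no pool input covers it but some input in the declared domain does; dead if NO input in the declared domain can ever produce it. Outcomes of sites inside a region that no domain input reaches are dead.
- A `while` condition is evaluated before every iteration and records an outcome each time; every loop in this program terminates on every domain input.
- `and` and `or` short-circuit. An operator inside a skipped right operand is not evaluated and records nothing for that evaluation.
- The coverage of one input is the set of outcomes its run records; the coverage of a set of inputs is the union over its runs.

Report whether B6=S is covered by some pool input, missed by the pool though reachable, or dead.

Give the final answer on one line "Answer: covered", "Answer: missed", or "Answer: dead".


no pool input records B6=S
but domain input (c=-1, m=1) does record it -> reachable, so missed
Answer: missed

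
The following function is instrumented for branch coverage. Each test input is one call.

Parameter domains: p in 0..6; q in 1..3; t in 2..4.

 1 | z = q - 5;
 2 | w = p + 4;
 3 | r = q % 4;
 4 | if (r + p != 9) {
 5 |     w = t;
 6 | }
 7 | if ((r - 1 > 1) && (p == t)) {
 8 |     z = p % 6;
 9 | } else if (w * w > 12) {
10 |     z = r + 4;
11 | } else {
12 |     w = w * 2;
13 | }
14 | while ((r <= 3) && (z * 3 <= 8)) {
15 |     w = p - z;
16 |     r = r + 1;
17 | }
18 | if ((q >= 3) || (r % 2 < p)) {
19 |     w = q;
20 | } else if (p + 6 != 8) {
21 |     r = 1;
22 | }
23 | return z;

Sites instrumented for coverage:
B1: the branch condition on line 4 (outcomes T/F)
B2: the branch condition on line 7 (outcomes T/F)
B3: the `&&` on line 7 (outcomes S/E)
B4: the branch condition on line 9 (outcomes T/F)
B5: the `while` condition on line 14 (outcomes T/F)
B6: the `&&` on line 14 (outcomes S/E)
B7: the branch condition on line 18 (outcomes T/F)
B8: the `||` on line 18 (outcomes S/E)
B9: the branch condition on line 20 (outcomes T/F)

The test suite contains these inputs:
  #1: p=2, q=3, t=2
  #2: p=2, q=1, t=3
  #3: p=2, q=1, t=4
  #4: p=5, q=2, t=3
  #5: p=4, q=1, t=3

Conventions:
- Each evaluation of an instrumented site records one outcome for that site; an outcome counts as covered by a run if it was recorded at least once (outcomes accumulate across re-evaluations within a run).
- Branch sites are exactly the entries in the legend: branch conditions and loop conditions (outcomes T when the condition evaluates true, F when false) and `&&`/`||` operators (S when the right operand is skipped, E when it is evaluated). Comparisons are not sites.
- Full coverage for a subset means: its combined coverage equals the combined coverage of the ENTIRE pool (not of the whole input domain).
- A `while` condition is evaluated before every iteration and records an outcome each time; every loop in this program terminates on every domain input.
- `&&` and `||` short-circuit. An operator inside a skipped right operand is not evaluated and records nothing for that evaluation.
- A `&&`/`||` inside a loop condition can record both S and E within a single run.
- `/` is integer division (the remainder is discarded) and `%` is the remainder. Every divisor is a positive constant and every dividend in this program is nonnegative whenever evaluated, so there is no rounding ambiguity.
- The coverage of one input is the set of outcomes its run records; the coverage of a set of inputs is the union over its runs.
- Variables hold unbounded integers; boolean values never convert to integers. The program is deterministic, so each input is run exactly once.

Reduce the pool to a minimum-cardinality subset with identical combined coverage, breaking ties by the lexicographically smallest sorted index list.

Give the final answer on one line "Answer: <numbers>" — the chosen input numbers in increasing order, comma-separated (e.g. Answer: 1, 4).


test 1 (p=2, q=3, t=2) hits B1=T, B2=T, B3=E, B5=T, B5=F, B6=S, B6=E, B7=T, B8=S
test 2 (p=2, q=1, t=3) hits B1=T, B2=F, B3=S, B4=F, B5=T, B5=F, B6=S, B6=E, B7=T, B8=E
test 3 (p=2, q=1, t=4) hits B1=T, B2=F, B3=S, B4=T, B5=F, B6=E, B7=T, B8=E
test 4 (p=5, q=2, t=3) hits B1=T, B2=F, B3=S, B4=F, B5=T, B5=F, B6=S, B6=E, B7=T, B8=E
test 5 (p=4, q=1, t=3) hits B1=T, B2=F, B3=S, B4=F, B5=T, B5=F, B6=S, B6=E, B7=T, B8=E
together the pool reaches 14 outcomes: B1=T, B2=T, B2=F, B3=S, B3=E, B4=T, B4=F, B5=T, B5=F, B6=S, B6=E, B7=T, B8=S, B8=E
checked all size-1 subsets: none covers 14 outcomes (max 10/14)
checked all size-2 subsets: none covers 14 outcomes (max 13/14)
size 3: inputs {1, 2, 3} cover all 14 outcomes, and no lexicographically smaller subset of this size does
Answer: 1, 2, 3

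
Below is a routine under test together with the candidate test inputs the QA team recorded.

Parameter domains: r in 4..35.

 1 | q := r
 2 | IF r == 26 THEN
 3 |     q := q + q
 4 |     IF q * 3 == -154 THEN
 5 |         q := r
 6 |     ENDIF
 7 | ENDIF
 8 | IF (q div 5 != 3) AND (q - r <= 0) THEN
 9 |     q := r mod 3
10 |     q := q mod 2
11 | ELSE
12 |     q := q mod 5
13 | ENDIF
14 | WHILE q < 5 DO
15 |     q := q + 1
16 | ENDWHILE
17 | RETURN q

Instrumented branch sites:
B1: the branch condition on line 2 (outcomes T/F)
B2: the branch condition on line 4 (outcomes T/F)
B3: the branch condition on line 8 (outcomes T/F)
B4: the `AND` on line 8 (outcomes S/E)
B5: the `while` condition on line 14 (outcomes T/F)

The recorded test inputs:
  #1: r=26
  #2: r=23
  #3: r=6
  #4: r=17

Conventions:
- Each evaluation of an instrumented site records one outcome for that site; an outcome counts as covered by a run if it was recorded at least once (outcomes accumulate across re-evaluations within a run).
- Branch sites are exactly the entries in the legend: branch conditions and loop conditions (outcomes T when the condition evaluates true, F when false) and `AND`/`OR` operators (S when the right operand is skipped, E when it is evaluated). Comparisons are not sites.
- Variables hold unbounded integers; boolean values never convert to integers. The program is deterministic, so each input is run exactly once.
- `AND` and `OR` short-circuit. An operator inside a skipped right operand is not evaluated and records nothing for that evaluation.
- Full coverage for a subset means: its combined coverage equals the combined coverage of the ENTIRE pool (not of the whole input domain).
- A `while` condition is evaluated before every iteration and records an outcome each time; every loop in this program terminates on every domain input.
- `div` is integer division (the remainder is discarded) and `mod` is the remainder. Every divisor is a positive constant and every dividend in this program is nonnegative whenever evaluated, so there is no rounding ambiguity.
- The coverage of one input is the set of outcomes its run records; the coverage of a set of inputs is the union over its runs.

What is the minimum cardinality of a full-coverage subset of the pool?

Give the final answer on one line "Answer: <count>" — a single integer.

#1 (r=26) -> B1->T, B2->F, B4->E, B3->F, B5->T, B5->T, B5->T, B5->F; covered: B1=T, B2=F, B3=F, B4=E, B5=T, B5=F
#2 (r=23) -> B1->F, B4->E, B3->T, B5->T, B5->T, B5->T, B5->T, B5->T, B5->F; covered: B1=F, B3=T, B4=E, B5=T, B5=F
#3 (r=6) -> B1->F, B4->E, B3->T, B5->T, B5->T, B5->T, B5->T, B5->T, B5->F; covered: B1=F, B3=T, B4=E, B5=T, B5=F
#4 (r=17) -> B1->F, B4->S, B3->F, B5->T, B5->T, B5->T, B5->F; covered: B1=F, B3=F, B4=S, B5=T, B5=F
together the pool reaches 9 outcomes: B1=T, B1=F, B2=F, B3=T, B3=F, B4=S, B4=E, B5=T, B5=F
size 1 is not enough: best union over all size-1 subsets is 6/9
size 2 is not enough: best union over all size-2 subsets is 8/9
inputs {1, 2, 4} (size 3) cover everything; no size-3 subset with a lexicographically smaller index list covers all 9

Answer: 3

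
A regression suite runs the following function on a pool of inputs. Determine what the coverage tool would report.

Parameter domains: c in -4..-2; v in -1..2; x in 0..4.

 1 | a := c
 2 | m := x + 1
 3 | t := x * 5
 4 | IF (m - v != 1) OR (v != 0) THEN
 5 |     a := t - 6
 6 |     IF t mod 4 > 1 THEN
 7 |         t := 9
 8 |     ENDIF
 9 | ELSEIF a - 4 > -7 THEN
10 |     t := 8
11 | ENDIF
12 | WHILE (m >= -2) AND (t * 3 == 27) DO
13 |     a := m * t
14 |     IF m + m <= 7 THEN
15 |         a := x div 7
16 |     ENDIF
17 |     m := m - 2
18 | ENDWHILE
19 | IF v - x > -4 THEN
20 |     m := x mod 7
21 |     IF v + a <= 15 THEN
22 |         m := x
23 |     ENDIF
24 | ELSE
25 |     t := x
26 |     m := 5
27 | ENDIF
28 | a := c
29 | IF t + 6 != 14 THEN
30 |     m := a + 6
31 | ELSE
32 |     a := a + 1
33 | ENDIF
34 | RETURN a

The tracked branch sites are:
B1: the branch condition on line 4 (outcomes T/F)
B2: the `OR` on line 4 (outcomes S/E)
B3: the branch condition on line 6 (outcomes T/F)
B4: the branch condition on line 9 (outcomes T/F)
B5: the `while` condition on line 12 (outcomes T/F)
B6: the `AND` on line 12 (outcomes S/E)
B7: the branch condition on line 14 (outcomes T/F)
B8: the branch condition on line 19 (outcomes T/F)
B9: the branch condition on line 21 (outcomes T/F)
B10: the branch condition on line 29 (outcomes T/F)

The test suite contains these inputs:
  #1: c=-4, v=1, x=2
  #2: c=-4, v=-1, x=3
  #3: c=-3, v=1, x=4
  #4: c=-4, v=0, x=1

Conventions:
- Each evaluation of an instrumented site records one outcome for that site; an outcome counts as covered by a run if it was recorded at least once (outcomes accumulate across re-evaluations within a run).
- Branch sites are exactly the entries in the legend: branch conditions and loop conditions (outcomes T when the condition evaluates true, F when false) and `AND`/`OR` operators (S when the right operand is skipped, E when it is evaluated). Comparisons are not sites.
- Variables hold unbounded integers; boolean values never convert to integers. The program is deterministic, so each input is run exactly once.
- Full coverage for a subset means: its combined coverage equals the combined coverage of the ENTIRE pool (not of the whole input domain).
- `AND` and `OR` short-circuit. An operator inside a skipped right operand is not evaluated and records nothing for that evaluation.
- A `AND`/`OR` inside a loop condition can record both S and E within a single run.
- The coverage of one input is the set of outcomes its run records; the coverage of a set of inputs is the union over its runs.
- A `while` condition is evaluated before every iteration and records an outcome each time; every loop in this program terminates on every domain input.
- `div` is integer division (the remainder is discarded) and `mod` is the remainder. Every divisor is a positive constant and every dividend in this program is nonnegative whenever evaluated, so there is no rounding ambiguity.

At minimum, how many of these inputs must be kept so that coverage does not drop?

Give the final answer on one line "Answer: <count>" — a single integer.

input #1 (c=-4, v=1, x=2): events B2->S, B1->T, B3->T, B6->E, B5->T, B7->T, B6->E, B5->T, B7->T, B6->E, B5->T, B7->T, B6->S, B5->F, ...; covers B1=T, B2=S, B3=T, B5=T, B5=F, B6=S, B6=E, B7=T, B8=T, B9=T, B10=T
input #2 (c=-4, v=-1, x=3): events B2->S, B1->T, B3->T, B6->E, B5->T, B7->F, B6->E, B5->T, B7->T, B6->E, B5->T, B7->T, B6->E, B5->T, ...; covers B1=T, B2=S, B3=T, B5=T, B5=F, B6=S, B6=E, B7=T, B7=F, B8=F, B10=T
input #3 (c=-3, v=1, x=4): events B2->S, B1->T, B3->F, B6->E, B5->F, B8->T, B9->T, B10->T; covers B1=T, B2=S, B3=F, B5=F, B6=E, B8=T, B9=T, B10=T
input #4 (c=-4, v=0, x=1): events B2->S, B1->T, B3->F, B6->E, B5->F, B8->T, B9->T, B10->T; covers B1=T, B2=S, B3=F, B5=F, B6=E, B8=T, B9=T, B10=T
union over all inputs: B1=T, B2=S, B3=T, B3=F, B5=T, B5=F, B6=S, B6=E, B7=T, B7=F, B8=T, B8=F, B9=T, B10=T (14 outcomes)
every size-1 subset falls short of the 14 outcomes (best: 11/14)
inputs {2, 3} (size 2) cover everything; no size-2 subset with a lexicographically smaller index list covers all 14

Answer: 2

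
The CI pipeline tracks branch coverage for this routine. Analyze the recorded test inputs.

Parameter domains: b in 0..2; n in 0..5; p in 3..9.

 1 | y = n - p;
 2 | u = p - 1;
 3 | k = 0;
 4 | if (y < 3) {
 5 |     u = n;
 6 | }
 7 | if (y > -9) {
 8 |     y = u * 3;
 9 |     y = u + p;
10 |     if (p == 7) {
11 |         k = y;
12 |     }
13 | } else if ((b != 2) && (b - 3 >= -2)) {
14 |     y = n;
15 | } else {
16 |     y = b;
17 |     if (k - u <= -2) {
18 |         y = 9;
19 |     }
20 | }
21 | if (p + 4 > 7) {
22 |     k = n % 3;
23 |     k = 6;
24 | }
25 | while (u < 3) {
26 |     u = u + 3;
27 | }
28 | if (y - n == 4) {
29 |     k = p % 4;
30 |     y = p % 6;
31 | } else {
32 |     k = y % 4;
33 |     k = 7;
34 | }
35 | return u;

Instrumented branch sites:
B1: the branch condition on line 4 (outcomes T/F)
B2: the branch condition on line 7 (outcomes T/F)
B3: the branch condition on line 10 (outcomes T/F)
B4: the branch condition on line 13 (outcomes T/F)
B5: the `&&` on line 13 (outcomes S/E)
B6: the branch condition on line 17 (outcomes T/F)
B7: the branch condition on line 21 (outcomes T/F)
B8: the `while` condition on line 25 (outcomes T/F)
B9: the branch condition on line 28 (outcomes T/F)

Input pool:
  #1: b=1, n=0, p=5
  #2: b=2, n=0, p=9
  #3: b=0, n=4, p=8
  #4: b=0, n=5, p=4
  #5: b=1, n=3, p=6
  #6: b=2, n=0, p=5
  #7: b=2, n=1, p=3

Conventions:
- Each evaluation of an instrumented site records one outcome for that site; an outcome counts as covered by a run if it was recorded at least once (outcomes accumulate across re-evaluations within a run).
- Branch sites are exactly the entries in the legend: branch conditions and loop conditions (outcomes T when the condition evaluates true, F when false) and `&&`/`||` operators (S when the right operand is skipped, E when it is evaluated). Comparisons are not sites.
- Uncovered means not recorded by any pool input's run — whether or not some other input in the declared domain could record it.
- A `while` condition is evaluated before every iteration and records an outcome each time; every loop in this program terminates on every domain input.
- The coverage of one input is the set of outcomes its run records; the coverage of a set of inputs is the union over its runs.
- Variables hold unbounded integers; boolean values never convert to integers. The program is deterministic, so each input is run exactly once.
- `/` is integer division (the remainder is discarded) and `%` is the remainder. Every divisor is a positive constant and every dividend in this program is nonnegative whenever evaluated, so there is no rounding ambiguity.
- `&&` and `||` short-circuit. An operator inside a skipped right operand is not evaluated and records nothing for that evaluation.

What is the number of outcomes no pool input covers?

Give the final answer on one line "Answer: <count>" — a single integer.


run #1 (b=1, n=0, p=5) runs B1->T, B2->T, B3->F, B7->T, B8->T, B8->F, B9->F; records B1=T, B2=T, B3=F, B7=T, B8=T, B8=F, B9=F
run #2 (b=2, n=0, p=9) runs B1->T, B2->F, B5->S, B4->F, B6->F, B7->T, B8->T, B8->F, B9->F; records B1=T, B2=F, B4=F, B5=S, B6=F, B7=T, B8=T, B8=F, B9=F
run #3 (b=0, n=4, p=8) runs B1->T, B2->T, B3->F, B7->T, B8->F, B9->F; records B1=T, B2=T, B3=F, B7=T, B8=F, B9=F
run #4 (b=0, n=5, p=4) runs B1->T, B2->T, B3->F, B7->T, B8->F, B9->T; records B1=T, B2=T, B3=F, B7=T, B8=F, B9=T
run #5 (b=1, n=3, p=6) runs B1->T, B2->T, B3->F, B7->T, B8->F, B9->F; records B1=T, B2=T, B3=F, B7=T, B8=F, B9=F
run #6 (b=2, n=0, p=5) runs B1->T, B2->T, B3->F, B7->T, B8->T, B8->F, B9->F; records B1=T, B2=T, B3=F, B7=T, B8=T, B8=F, B9=F
run #7 (b=2, n=1, p=3) runs B1->T, B2->T, B3->F, B7->F, B8->T, B8->F, B9->F; records B1=T, B2=T, B3=F, B7=F, B8=T, B8=F, B9=F
union over the pool: B1=T, B2=T, B2=F, B3=F, B4=F, B5=S, B6=F, B7=T, B7=F, B8=T, B8=F, B9=T, B9=F
uncovered (5 of 18): B1=F, B3=T, B4=T, B5=E, B6=T
Answer: 5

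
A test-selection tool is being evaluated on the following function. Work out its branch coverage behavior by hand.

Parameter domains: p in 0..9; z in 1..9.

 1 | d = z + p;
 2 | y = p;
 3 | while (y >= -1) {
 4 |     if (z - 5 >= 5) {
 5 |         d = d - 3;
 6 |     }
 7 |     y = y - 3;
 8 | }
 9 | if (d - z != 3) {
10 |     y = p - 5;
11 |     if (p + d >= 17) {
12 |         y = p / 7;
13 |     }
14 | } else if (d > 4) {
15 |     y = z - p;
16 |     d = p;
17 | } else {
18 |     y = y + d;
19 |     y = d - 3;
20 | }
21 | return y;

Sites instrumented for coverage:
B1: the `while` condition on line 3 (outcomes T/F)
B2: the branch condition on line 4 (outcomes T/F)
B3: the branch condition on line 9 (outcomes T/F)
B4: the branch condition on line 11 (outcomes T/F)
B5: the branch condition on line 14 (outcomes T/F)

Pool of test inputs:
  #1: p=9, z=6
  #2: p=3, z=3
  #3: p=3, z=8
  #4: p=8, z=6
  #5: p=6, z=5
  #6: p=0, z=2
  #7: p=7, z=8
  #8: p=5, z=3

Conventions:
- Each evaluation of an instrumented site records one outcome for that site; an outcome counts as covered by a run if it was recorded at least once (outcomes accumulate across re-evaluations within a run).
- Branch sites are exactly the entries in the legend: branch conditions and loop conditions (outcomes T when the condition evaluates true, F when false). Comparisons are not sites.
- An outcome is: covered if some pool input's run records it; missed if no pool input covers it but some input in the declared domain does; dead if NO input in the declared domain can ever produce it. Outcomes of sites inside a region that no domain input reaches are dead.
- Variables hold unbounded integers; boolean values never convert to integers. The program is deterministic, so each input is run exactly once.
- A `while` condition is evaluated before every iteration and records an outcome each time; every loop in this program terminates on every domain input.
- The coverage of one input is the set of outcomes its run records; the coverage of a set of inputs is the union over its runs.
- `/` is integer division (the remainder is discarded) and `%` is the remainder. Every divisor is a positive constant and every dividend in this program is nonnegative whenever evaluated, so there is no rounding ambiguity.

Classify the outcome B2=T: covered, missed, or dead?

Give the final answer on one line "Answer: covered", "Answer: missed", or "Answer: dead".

no pool input records B2=T
checking all 90 inputs in the declared domain: B2=T is never recorded -> dead

Answer: dead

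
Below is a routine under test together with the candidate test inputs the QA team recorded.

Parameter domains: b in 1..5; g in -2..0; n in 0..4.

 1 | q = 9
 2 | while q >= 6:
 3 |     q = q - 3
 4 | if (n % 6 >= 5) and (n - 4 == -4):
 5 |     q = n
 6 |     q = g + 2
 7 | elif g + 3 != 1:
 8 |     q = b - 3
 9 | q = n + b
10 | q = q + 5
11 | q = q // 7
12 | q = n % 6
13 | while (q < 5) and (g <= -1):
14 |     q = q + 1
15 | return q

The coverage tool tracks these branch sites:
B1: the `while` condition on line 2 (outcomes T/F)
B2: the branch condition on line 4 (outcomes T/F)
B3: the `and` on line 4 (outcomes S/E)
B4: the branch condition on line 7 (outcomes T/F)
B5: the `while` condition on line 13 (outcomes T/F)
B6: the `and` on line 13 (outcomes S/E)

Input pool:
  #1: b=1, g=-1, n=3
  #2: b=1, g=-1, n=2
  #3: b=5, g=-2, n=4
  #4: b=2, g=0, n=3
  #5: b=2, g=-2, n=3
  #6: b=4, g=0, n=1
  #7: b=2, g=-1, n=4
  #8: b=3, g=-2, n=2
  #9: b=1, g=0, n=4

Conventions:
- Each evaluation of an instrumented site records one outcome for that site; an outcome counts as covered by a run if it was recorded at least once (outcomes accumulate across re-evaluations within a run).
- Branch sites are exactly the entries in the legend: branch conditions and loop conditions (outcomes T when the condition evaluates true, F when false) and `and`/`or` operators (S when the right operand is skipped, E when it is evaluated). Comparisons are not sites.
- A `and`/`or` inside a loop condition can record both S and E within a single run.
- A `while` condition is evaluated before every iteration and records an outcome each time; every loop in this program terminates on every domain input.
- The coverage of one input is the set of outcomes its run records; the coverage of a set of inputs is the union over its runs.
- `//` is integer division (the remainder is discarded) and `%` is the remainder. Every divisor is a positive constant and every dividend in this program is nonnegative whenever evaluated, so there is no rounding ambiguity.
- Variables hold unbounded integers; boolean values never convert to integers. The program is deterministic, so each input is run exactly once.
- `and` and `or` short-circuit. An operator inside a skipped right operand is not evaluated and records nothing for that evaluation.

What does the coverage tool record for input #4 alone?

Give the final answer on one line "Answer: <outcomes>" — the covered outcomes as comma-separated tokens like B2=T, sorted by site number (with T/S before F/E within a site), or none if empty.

Simulating input #4 (b=2, g=0, n=3) step by step:
  B1->T, B1->T, B1->F, B3->S, B2->F, B4->T, B6->E, B5->F
deduplicating events, the covered set is: B1=T, B1=F, B2=F, B3=S, B4=T, B5=F, B6=E

Answer: B1=T, B1=F, B2=F, B3=S, B4=T, B5=F, B6=E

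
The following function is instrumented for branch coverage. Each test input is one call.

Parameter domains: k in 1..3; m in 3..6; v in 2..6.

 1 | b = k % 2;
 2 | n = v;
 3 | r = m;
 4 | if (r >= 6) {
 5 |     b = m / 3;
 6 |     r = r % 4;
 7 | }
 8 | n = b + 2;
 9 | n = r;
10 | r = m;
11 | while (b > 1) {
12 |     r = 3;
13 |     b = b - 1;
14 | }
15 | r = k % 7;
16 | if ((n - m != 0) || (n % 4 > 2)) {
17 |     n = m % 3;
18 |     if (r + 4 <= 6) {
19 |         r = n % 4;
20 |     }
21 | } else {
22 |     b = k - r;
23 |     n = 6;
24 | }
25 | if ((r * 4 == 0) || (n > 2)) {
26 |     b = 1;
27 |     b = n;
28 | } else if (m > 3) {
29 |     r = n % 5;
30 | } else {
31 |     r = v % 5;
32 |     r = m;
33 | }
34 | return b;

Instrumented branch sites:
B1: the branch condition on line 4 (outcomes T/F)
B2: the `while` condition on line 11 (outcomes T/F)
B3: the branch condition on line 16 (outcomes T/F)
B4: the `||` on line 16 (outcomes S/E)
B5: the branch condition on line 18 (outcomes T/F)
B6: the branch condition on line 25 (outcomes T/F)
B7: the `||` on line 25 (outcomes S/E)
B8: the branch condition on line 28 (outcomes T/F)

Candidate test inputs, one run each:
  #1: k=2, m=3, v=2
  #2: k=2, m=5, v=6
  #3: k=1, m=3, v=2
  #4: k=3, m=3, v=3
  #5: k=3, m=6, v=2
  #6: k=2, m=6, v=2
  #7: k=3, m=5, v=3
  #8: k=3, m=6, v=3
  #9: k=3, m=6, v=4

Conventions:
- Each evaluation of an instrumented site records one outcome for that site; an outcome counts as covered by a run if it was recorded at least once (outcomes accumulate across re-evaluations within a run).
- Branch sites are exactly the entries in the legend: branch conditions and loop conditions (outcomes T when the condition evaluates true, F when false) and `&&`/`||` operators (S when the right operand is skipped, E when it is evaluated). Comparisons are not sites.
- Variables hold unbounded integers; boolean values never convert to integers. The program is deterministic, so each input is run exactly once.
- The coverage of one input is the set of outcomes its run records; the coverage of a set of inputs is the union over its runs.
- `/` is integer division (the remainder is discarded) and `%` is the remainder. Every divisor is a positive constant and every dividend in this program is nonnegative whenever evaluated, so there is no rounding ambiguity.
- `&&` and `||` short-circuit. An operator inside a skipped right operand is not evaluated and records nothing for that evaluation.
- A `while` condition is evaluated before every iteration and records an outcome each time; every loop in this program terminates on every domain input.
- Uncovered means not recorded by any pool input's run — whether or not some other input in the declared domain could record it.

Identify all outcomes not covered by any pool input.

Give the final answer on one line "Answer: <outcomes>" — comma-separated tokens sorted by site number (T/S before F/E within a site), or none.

test 1 (k=2, m=3, v=2) fires B1->F, B2->F, B4->E, B3->T, B5->T, B7->S, B6->T; hits B1=F, B2=F, B3=T, B4=E, B5=T, B6=T, B7=S
test 2 (k=2, m=5, v=6) fires B1->F, B2->F, B4->E, B3->F, B7->E, B6->T; hits B1=F, B2=F, B3=F, B4=E, B6=T, B7=E
test 3 (k=1, m=3, v=2) fires B1->F, B2->F, B4->E, B3->T, B5->T, B7->S, B6->T; hits B1=F, B2=F, B3=T, B4=E, B5=T, B6=T, B7=S
test 4 (k=3, m=3, v=3) fires B1->F, B2->F, B4->E, B3->T, B5->F, B7->E, B6->F, B8->F; hits B1=F, B2=F, B3=T, B4=E, B5=F, B6=F, B7=E, B8=F
test 5 (k=3, m=6, v=2) fires B1->T, B2->T, B2->F, B4->S, B3->T, B5->F, B7->E, B6->F, B8->T; hits B1=T, B2=T, B2=F, B3=T, B4=S, B5=F, B6=F, B7=E, B8=T
test 6 (k=2, m=6, v=2) fires B1->T, B2->T, B2->F, B4->S, B3->T, B5->T, B7->S, B6->T; hits B1=T, B2=T, B2=F, B3=T, B4=S, B5=T, B6=T, B7=S
test 7 (k=3, m=5, v=3) fires B1->F, B2->F, B4->E, B3->F, B7->E, B6->T; hits B1=F, B2=F, B3=F, B4=E, B6=T, B7=E
test 8 (k=3, m=6, v=3) fires B1->T, B2->T, B2->F, B4->S, B3->T, B5->F, B7->E, B6->F, B8->T; hits B1=T, B2=T, B2=F, B3=T, B4=S, B5=F, B6=F, B7=E, B8=T
test 9 (k=3, m=6, v=4) fires B1->T, B2->T, B2->F, B4->S, B3->T, B5->F, B7->E, B6->F, B8->T; hits B1=T, B2=T, B2=F, B3=T, B4=S, B5=F, B6=F, B7=E, B8=T
union over the pool: B1=T, B1=F, B2=T, B2=F, B3=T, B3=F, B4=S, B4=E, B5=T, B5=F, B6=T, B6=F, B7=S, B7=E, B8=T, B8=F
uncovered (0 of 16): none

Answer: none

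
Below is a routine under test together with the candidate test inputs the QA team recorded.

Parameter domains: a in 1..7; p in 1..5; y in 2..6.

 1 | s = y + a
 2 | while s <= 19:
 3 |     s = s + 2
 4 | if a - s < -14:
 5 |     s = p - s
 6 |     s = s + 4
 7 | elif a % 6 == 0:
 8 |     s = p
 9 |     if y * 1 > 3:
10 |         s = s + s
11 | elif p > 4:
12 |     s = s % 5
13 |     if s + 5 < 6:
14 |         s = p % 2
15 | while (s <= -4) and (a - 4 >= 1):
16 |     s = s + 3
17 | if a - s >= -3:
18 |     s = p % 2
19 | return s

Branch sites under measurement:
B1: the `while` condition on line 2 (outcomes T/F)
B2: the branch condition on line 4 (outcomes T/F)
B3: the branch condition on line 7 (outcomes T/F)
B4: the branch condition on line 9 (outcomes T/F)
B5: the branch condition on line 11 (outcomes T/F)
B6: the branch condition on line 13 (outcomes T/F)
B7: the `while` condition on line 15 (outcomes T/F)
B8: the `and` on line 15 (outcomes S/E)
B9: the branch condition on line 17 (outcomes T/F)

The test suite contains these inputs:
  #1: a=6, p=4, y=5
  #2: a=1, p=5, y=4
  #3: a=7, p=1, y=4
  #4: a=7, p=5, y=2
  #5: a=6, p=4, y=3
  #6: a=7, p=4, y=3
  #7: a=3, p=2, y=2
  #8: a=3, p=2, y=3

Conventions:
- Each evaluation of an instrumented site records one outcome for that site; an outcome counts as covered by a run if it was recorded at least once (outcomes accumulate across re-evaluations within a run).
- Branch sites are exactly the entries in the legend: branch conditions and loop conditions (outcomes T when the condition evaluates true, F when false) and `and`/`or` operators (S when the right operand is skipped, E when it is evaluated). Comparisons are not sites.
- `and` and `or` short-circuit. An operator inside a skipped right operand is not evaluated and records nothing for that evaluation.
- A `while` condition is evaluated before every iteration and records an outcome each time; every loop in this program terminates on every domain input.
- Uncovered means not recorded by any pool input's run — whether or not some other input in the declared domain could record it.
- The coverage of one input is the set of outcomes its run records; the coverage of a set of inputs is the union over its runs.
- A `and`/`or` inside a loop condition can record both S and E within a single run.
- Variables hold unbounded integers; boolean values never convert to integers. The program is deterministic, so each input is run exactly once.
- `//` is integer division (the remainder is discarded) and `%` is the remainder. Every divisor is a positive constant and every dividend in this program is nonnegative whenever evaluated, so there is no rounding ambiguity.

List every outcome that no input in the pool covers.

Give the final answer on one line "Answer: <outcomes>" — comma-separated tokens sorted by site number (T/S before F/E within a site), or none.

#1 (a=6, p=4, y=5) -> B1->T, B1->T, B1->T, B1->T, B1->T, B1->F, B2->T, B8->E, B7->T, B8->E, B7->T, B8->E, B7->T, B8->E, ...; covered: B1=T, B1=F, B2=T, B7=T, B7=F, B8=S, B8=E, B9=T
#2 (a=1, p=5, y=4) -> B1->T, B1->T, B1->T, B1->T, B1->T, B1->T, B1->T, B1->T, B1->F, B2->T, B8->E, B7->F, B9->T; covered: B1=T, B1=F, B2=T, B7=F, B8=E, B9=T
#3 (a=7, p=1, y=4) -> B1->T, B1->T, B1->T, B1->T, B1->T, B1->F, B2->F, B3->F, B5->F, B8->S, B7->F, B9->F; covered: B1=T, B1=F, B2=F, B3=F, B5=F, B7=F, B8=S, B9=F
#4 (a=7, p=5, y=2) -> B1->T, B1->T, B1->T, B1->T, B1->T, B1->T, B1->F, B2->F, B3->F, B5->T, B6->F, B8->S, B7->F, B9->T; covered: B1=T, B1=F, B2=F, B3=F, B5=T, B6=F, B7=F, B8=S, B9=T
#5 (a=6, p=4, y=3) -> B1->T, B1->T, B1->T, B1->T, B1->T, B1->T, B1->F, B2->T, B8->E, B7->T, B8->E, B7->T, B8->E, B7->T, ...; covered: B1=T, B1=F, B2=T, B7=T, B7=F, B8=S, B8=E, B9=T
#6 (a=7, p=4, y=3) -> B1->T, B1->T, B1->T, B1->T, B1->T, B1->F, B2->F, B3->F, B5->F, B8->S, B7->F, B9->F; covered: B1=T, B1=F, B2=F, B3=F, B5=F, B7=F, B8=S, B9=F
#7 (a=3, p=2, y=2) -> B1->T, B1->T, B1->T, B1->T, B1->T, B1->T, B1->T, B1->T, B1->F, B2->T, B8->E, B7->F, B9->T; covered: B1=T, B1=F, B2=T, B7=F, B8=E, B9=T
#8 (a=3, p=2, y=3) -> B1->T, B1->T, B1->T, B1->T, B1->T, B1->T, B1->T, B1->F, B2->T, B8->E, B7->F, B9->T; covered: B1=T, B1=F, B2=T, B7=F, B8=E, B9=T
union over the pool: B1=T, B1=F, B2=T, B2=F, B3=F, B5=T, B5=F, B6=F, B7=T, B7=F, B8=S, B8=E, B9=T, B9=F
uncovered (4 of 18): B3=T, B4=T, B4=F, B6=T

Answer: B3=T, B4=T, B4=F, B6=T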